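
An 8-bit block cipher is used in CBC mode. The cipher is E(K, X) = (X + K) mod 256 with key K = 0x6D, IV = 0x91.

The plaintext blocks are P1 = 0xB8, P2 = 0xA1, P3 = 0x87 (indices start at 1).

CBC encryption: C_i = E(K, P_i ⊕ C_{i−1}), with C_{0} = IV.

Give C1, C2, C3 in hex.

C1 = 0x96, C2 = 0xA4, C3 = 0x90

C1: P1 ⊕ 0x91 = 0x29; E(K, 0x29) = 0x96.
C2: P2 ⊕ 0x96 = 0x37; E(K, 0x37) = 0xA4.
C3: P3 ⊕ 0xA4 = 0x23; E(K, 0x23) = 0x90.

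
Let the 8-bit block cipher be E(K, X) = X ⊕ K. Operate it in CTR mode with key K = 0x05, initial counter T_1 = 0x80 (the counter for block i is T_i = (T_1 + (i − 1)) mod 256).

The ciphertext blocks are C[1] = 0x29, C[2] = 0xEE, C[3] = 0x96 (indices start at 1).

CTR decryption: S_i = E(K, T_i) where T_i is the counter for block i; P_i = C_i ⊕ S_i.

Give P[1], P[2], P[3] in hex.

P[1] = 0xAC, P[2] = 0x6A, P[3] = 0x11

P[1]: T = 0x80, S = E(K, T) = 0x85; 0x29 ⊕ 0x85 = 0xAC.
P[2]: T = 0x81, S = E(K, T) = 0x84; 0xEE ⊕ 0x84 = 0x6A.
P[3]: T = 0x82, S = E(K, T) = 0x87; 0x96 ⊕ 0x87 = 0x11.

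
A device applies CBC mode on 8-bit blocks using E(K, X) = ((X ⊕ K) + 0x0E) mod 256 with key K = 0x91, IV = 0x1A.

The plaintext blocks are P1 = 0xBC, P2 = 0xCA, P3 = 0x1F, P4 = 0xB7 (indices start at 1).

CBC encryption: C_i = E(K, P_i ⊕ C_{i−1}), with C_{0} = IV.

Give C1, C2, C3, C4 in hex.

C1 = 0x45, C2 = 0x2C, C3 = 0xB0, C4 = 0xA4

C1: P1 ⊕ 0x1A = 0xA6; E(K, 0xA6) = 0x45.
C2: P2 ⊕ 0x45 = 0x8F; E(K, 0x8F) = 0x2C.
C3: P3 ⊕ 0x2C = 0x33; E(K, 0x33) = 0xB0.
C4: P4 ⊕ 0xB0 = 0x07; E(K, 0x07) = 0xA4.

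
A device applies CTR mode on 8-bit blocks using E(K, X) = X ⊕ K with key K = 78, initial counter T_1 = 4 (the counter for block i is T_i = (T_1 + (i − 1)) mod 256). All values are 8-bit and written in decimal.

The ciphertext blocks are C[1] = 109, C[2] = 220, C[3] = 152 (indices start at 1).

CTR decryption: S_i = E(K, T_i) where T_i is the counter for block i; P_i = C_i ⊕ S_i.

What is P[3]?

P[3] = 208

P[3]: T = 6, S = E(K, T) = 72; 152 ⊕ 72 = 208.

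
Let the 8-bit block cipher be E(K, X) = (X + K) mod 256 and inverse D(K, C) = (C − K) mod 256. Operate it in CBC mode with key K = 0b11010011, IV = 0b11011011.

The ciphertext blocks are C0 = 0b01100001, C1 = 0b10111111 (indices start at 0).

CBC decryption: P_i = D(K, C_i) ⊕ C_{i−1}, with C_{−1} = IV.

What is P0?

P0: D(K, 0b01100001) = 0b10001110; 0b10001110 ⊕ 0b11011011 = 0b01010101.

P0 = 0b01010101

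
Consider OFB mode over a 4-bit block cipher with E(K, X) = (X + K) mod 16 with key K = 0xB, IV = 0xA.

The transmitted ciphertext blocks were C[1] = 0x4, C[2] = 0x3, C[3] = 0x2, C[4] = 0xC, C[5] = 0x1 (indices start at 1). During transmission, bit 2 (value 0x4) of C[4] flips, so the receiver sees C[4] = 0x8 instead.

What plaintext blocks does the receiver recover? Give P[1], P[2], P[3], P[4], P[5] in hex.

OFB decryption: S_i = E(K, S_{i−1}) with S_{0} = IV; P_i = C_i ⊕ S_i.
Only C[4] changed, to 0x8. In OFB, a change in C_i flips the same bit in P_i only; the keystream is unaffected. Decrypting the received ciphertext:
P[1]: S = E(K, 0xA) = 0x5; 0x4 ⊕ 0x5 = 0x1.
P[2]: S = E(K, 0x5) = 0x0; 0x3 ⊕ 0x0 = 0x3.
P[3]: S = E(K, 0x0) = 0xB; 0x2 ⊕ 0xB = 0x9.
P[4]: S = E(K, 0xB) = 0x6; 0x8 ⊕ 0x6 = 0xE.
P[5]: S = E(K, 0x6) = 0x1; 0x1 ⊕ 0x1 = 0x0.
Blocks that differ from the original plaintext: P[4].

P[1] = 0x1, P[2] = 0x3, P[3] = 0x9, P[4] = 0xE, P[5] = 0x0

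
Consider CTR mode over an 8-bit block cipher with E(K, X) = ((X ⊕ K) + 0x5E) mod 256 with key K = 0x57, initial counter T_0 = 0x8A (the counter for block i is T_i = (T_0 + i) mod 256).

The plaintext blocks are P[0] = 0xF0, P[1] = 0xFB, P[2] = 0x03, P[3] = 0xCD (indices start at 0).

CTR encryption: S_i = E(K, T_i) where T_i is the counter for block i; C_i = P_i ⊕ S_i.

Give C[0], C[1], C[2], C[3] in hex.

C[0]: T = 0x8A, S = E(K, T) = 0x3B; 0xF0 ⊕ 0x3B = 0xCB.
C[1]: T = 0x8B, S = E(K, T) = 0x3A; 0xFB ⊕ 0x3A = 0xC1.
C[2]: T = 0x8C, S = E(K, T) = 0x39; 0x03 ⊕ 0x39 = 0x3A.
C[3]: T = 0x8D, S = E(K, T) = 0x38; 0xCD ⊕ 0x38 = 0xF5.

C[0] = 0xCB, C[1] = 0xC1, C[2] = 0x3A, C[3] = 0xF5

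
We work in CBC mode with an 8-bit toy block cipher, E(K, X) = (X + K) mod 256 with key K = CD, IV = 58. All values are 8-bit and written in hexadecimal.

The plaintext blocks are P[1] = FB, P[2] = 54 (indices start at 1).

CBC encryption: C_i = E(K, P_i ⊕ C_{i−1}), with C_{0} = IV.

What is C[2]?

C[1]: P[1] ⊕ 58 = A3; E(K, A3) = 70.
C[2]: P[2] ⊕ 70 = 24; E(K, 24) = F1.

C[2] = F1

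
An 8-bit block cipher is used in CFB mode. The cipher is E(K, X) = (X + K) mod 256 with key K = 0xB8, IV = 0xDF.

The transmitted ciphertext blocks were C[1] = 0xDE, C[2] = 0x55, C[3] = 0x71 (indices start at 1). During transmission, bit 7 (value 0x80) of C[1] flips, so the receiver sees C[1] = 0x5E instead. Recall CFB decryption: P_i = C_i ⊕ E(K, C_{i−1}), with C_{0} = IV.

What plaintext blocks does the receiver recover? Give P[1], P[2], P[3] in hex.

P[1] = 0xC9, P[2] = 0x43, P[3] = 0x7C

Only C[1] changed, to 0x5E. In CFB, a change in C_i flips the same bit in P_i and garbles P_{i+1}. Decrypting the received ciphertext:
P[1]: E(K, 0xDF) = 0x97; 0x5E ⊕ 0x97 = 0xC9.
P[2]: E(K, 0x5E) = 0x16; 0x55 ⊕ 0x16 = 0x43.
P[3]: E(K, 0x55) = 0x0D; 0x71 ⊕ 0x0D = 0x7C.
Blocks that differ from the original plaintext: P[1], P[2].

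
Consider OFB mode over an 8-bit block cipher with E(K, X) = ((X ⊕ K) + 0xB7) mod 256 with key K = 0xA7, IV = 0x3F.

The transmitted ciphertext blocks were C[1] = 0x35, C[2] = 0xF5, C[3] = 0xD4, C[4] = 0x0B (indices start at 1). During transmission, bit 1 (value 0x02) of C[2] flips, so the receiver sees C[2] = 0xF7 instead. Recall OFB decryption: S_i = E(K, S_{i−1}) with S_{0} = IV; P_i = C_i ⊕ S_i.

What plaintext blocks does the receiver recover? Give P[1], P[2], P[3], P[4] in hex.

P[1] = 0x7A, P[2] = 0x68, P[3] = 0x3B, P[4] = 0xF4

Only C[2] changed, to 0xF7. In OFB, a change in C_i flips the same bit in P_i only; the keystream is unaffected. Decrypting the received ciphertext:
P[1]: S = E(K, 0x3F) = 0x4F; 0x35 ⊕ 0x4F = 0x7A.
P[2]: S = E(K, 0x4F) = 0x9F; 0xF7 ⊕ 0x9F = 0x68.
P[3]: S = E(K, 0x9F) = 0xEF; 0xD4 ⊕ 0xEF = 0x3B.
P[4]: S = E(K, 0xEF) = 0xFF; 0x0B ⊕ 0xFF = 0xF4.
Blocks that differ from the original plaintext: P[2].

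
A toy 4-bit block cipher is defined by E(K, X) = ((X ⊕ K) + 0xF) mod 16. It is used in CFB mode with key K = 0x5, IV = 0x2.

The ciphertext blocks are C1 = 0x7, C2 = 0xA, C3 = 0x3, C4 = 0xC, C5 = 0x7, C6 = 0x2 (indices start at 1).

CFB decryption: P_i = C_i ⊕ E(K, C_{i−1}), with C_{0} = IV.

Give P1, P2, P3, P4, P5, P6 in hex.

P1 = 0x1, P2 = 0xB, P3 = 0xD, P4 = 0x9, P5 = 0xF, P6 = 0x3

P1: E(K, 0x2) = 0x6; 0x7 ⊕ 0x6 = 0x1.
P2: E(K, 0x7) = 0x1; 0xA ⊕ 0x1 = 0xB.
P3: E(K, 0xA) = 0xE; 0x3 ⊕ 0xE = 0xD.
P4: E(K, 0x3) = 0x5; 0xC ⊕ 0x5 = 0x9.
P5: E(K, 0xC) = 0x8; 0x7 ⊕ 0x8 = 0xF.
P6: E(K, 0x7) = 0x1; 0x2 ⊕ 0x1 = 0x3.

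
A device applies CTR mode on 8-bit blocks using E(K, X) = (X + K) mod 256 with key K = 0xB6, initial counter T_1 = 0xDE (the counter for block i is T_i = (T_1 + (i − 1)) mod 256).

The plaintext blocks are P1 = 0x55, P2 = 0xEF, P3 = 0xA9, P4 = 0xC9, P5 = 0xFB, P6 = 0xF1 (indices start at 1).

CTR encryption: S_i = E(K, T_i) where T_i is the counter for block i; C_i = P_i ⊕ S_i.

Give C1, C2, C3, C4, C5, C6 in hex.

C1 = 0xC1, C2 = 0x7A, C3 = 0x3F, C4 = 0x5E, C5 = 0x63, C6 = 0x68

C1: T = 0xDE, S = E(K, T) = 0x94; 0x55 ⊕ 0x94 = 0xC1.
C2: T = 0xDF, S = E(K, T) = 0x95; 0xEF ⊕ 0x95 = 0x7A.
C3: T = 0xE0, S = E(K, T) = 0x96; 0xA9 ⊕ 0x96 = 0x3F.
C4: T = 0xE1, S = E(K, T) = 0x97; 0xC9 ⊕ 0x97 = 0x5E.
C5: T = 0xE2, S = E(K, T) = 0x98; 0xFB ⊕ 0x98 = 0x63.
C6: T = 0xE3, S = E(K, T) = 0x99; 0xF1 ⊕ 0x99 = 0x68.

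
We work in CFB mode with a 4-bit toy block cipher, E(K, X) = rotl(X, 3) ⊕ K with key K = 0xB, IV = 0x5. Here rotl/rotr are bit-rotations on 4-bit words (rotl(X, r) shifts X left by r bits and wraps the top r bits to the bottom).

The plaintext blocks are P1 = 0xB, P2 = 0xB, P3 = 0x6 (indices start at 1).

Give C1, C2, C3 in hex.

CFB encryption: C_i = P_i ⊕ E(K, C_{i−1}), with C_{0} = IV.
C1: E(K, 0x5) = 0x1; 0xB ⊕ 0x1 = 0xA.
C2: E(K, 0xA) = 0xE; 0xB ⊕ 0xE = 0x5.
C3: E(K, 0x5) = 0x1; 0x6 ⊕ 0x1 = 0x7.

C1 = 0xA, C2 = 0x5, C3 = 0x7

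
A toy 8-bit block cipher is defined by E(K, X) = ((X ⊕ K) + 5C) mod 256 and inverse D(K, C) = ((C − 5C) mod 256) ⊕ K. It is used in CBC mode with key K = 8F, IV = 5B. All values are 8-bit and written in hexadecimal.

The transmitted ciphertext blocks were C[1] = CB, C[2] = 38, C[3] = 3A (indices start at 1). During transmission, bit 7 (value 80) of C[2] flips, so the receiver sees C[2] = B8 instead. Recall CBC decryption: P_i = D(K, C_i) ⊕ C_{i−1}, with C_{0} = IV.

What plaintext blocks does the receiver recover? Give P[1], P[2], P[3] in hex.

Only C[2] changed, to B8. In CBC, a change in C_i garbles P_i and flips the same bit in P_{i+1}. Decrypting the received ciphertext:
P[1]: D(K, CB) = E0; E0 ⊕ 5B = BB.
P[2]: D(K, B8) = D3; D3 ⊕ CB = 18.
P[3]: D(K, 3A) = 51; 51 ⊕ B8 = E9.
Blocks that differ from the original plaintext: P[2], P[3].

P[1] = BB, P[2] = 18, P[3] = E9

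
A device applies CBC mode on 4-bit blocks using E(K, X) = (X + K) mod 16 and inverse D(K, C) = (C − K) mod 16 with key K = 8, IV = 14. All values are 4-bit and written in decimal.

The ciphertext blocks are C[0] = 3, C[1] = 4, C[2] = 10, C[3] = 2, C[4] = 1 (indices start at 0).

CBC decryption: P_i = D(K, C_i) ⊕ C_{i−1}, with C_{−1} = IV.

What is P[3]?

P[3]: D(K, 2) = 10; 10 ⊕ 10 = 0.

P[3] = 0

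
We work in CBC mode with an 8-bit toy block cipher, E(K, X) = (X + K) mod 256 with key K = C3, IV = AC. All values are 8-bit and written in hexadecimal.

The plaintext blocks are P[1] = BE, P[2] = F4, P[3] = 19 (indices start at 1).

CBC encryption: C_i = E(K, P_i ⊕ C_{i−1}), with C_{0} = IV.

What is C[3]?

C[1]: P[1] ⊕ AC = 12; E(K, 12) = D5.
C[2]: P[2] ⊕ D5 = 21; E(K, 21) = E4.
C[3]: P[3] ⊕ E4 = FD; E(K, FD) = C0.

C[3] = C0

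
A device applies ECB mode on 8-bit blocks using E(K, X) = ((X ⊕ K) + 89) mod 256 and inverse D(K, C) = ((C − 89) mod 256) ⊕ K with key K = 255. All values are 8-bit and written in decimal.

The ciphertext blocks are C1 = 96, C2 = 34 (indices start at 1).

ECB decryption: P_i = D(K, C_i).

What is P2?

P2: D(K, 34) = 54.

P2 = 54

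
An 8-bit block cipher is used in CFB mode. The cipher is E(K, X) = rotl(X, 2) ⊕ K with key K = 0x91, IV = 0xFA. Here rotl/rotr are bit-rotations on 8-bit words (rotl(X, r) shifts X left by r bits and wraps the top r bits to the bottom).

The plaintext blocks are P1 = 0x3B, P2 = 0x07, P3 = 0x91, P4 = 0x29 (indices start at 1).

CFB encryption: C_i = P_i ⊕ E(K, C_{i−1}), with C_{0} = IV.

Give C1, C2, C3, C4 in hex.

C1 = 0x41, C2 = 0x93, C3 = 0x4E, C4 = 0x81

C1: E(K, 0xFA) = 0x7A; 0x3B ⊕ 0x7A = 0x41.
C2: E(K, 0x41) = 0x94; 0x07 ⊕ 0x94 = 0x93.
C3: E(K, 0x93) = 0xDF; 0x91 ⊕ 0xDF = 0x4E.
C4: E(K, 0x4E) = 0xA8; 0x29 ⊕ 0xA8 = 0x81.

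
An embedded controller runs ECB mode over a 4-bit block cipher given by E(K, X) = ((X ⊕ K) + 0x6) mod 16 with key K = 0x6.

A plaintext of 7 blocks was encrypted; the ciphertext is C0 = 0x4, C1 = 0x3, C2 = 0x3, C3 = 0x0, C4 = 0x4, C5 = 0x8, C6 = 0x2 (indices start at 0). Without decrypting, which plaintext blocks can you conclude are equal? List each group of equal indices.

ECB encrypts each block independently with the same key, so equal ciphertext blocks imply equal plaintext blocks.
C0 = C4 = 0x4, so P0 = P4.
C1 = C2 = 0x3, so P1 = P2.

P0 = P4; P1 = P2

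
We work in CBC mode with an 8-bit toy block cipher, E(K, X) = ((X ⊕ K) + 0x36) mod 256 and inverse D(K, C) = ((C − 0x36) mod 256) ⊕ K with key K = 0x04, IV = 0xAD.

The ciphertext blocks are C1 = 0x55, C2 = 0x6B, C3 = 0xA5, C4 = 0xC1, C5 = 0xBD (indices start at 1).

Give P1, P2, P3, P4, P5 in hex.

CBC decryption: P_i = D(K, C_i) ⊕ C_{i−1}, with C_{0} = IV.
P1: D(K, 0x55) = 0x1B; 0x1B ⊕ 0xAD = 0xB6.
P2: D(K, 0x6B) = 0x31; 0x31 ⊕ 0x55 = 0x64.
P3: D(K, 0xA5) = 0x6B; 0x6B ⊕ 0x6B = 0x00.
P4: D(K, 0xC1) = 0x8F; 0x8F ⊕ 0xA5 = 0x2A.
P5: D(K, 0xBD) = 0x83; 0x83 ⊕ 0xC1 = 0x42.

P1 = 0xB6, P2 = 0x64, P3 = 0x00, P4 = 0x2A, P5 = 0x42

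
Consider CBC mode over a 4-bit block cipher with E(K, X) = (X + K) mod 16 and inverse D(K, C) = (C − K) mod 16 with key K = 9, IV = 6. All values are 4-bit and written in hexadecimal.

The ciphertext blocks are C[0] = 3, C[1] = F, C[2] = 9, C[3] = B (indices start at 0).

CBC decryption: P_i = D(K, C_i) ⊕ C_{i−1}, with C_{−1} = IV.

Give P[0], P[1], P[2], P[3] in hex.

P[0] = C, P[1] = 5, P[2] = F, P[3] = B

P[0]: D(K, 3) = A; A ⊕ 6 = C.
P[1]: D(K, F) = 6; 6 ⊕ 3 = 5.
P[2]: D(K, 9) = 0; 0 ⊕ F = F.
P[3]: D(K, B) = 2; 2 ⊕ 9 = B.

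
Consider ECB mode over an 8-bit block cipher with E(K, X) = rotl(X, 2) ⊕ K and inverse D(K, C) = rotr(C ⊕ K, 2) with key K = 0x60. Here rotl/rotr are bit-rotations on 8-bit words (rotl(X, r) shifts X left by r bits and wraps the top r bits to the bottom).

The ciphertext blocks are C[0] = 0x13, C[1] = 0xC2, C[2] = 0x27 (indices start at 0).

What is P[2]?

ECB decryption: P_i = D(K, C_i).
P[2]: D(K, 0x27) = 0xD1.

P[2] = 0xD1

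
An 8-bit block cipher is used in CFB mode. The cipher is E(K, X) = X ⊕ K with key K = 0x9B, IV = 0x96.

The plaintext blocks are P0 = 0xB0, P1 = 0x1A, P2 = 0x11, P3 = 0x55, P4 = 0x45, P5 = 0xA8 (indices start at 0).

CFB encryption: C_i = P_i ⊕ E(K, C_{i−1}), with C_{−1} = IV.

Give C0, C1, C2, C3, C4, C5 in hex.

C0: E(K, 0x96) = 0x0D; 0xB0 ⊕ 0x0D = 0xBD.
C1: E(K, 0xBD) = 0x26; 0x1A ⊕ 0x26 = 0x3C.
C2: E(K, 0x3C) = 0xA7; 0x11 ⊕ 0xA7 = 0xB6.
C3: E(K, 0xB6) = 0x2D; 0x55 ⊕ 0x2D = 0x78.
C4: E(K, 0x78) = 0xE3; 0x45 ⊕ 0xE3 = 0xA6.
C5: E(K, 0xA6) = 0x3D; 0xA8 ⊕ 0x3D = 0x95.

C0 = 0xBD, C1 = 0x3C, C2 = 0xB6, C3 = 0x78, C4 = 0xA6, C5 = 0x95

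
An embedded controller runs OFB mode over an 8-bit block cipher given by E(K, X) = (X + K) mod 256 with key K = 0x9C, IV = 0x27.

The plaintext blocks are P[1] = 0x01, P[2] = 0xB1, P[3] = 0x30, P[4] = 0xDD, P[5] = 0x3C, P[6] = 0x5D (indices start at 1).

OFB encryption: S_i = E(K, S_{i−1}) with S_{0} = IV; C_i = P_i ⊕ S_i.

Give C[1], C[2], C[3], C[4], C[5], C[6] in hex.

C[1] = 0xC2, C[2] = 0xEE, C[3] = 0xCB, C[4] = 0x4A, C[5] = 0x0F, C[6] = 0x92

C[1]: S = E(K, 0x27) = 0xC3; 0x01 ⊕ 0xC3 = 0xC2.
C[2]: S = E(K, 0xC3) = 0x5F; 0xB1 ⊕ 0x5F = 0xEE.
C[3]: S = E(K, 0x5F) = 0xFB; 0x30 ⊕ 0xFB = 0xCB.
C[4]: S = E(K, 0xFB) = 0x97; 0xDD ⊕ 0x97 = 0x4A.
C[5]: S = E(K, 0x97) = 0x33; 0x3C ⊕ 0x33 = 0x0F.
C[6]: S = E(K, 0x33) = 0xCF; 0x5D ⊕ 0xCF = 0x92.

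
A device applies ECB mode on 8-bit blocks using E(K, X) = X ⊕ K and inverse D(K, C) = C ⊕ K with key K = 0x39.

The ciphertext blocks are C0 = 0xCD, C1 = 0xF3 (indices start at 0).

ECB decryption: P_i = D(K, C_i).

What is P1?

P1: D(K, 0xF3) = 0xCA.

P1 = 0xCA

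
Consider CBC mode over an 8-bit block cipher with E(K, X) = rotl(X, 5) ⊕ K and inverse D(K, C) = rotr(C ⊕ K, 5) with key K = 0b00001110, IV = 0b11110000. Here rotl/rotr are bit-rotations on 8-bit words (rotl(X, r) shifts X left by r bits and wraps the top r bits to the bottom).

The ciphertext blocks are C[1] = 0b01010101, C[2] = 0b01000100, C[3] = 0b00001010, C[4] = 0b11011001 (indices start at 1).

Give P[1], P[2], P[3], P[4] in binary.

CBC decryption: P_i = D(K, C_i) ⊕ C_{i−1}, with C_{0} = IV.
P[1]: D(K, 0b01010101) = 0b11011010; 0b11011010 ⊕ 0b11110000 = 0b00101010.
P[2]: D(K, 0b01000100) = 0b01010010; 0b01010010 ⊕ 0b01010101 = 0b00000111.
P[3]: D(K, 0b00001010) = 0b00100000; 0b00100000 ⊕ 0b01000100 = 0b01100100.
P[4]: D(K, 0b11011001) = 0b10111110; 0b10111110 ⊕ 0b00001010 = 0b10110100.

P[1] = 0b00101010, P[2] = 0b00000111, P[3] = 0b01100100, P[4] = 0b10110100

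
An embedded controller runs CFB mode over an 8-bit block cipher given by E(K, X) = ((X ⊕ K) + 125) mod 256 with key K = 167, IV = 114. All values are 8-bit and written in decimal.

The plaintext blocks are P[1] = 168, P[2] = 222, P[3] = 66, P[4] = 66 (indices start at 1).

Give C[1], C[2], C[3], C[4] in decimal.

C[1] = 250, C[2] = 4, C[3] = 98, C[4] = 0

CFB encryption: C_i = P_i ⊕ E(K, C_{i−1}), with C_{0} = IV.
C[1]: E(K, 114) = 82; 168 ⊕ 82 = 250.
C[2]: E(K, 250) = 218; 222 ⊕ 218 = 4.
C[3]: E(K, 4) = 32; 66 ⊕ 32 = 98.
C[4]: E(K, 98) = 66; 66 ⊕ 66 = 0.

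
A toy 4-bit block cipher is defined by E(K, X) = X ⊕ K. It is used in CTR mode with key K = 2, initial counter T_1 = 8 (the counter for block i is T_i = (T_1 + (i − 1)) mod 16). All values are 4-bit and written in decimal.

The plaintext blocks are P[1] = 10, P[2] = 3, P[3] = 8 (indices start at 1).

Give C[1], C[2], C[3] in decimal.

C[1] = 0, C[2] = 8, C[3] = 0

CTR encryption: S_i = E(K, T_i) where T_i is the counter for block i; C_i = P_i ⊕ S_i.
C[1]: T = 8, S = E(K, T) = 10; 10 ⊕ 10 = 0.
C[2]: T = 9, S = E(K, T) = 11; 3 ⊕ 11 = 8.
C[3]: T = 10, S = E(K, T) = 8; 8 ⊕ 8 = 0.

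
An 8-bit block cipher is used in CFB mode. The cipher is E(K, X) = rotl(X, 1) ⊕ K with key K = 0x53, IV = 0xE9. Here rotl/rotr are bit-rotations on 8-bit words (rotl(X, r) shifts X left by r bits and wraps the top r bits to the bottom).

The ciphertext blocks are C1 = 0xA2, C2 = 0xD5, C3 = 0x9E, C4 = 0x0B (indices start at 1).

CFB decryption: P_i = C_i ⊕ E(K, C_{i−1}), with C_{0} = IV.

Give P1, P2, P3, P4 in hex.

P1 = 0x22, P2 = 0xC3, P3 = 0x66, P4 = 0x65

P1: E(K, 0xE9) = 0x80; 0xA2 ⊕ 0x80 = 0x22.
P2: E(K, 0xA2) = 0x16; 0xD5 ⊕ 0x16 = 0xC3.
P3: E(K, 0xD5) = 0xF8; 0x9E ⊕ 0xF8 = 0x66.
P4: E(K, 0x9E) = 0x6E; 0x0B ⊕ 0x6E = 0x65.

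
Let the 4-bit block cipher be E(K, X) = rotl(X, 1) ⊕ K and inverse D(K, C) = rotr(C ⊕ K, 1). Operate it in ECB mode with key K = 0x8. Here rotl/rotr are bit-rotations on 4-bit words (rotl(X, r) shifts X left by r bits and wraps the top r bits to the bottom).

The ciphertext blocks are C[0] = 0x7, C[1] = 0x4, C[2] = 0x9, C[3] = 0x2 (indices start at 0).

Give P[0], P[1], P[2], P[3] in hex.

P[0] = 0xF, P[1] = 0x6, P[2] = 0x8, P[3] = 0x5

ECB decryption: P_i = D(K, C_i).
P[0]: D(K, 0x7) = 0xF.
P[1]: D(K, 0x4) = 0x6.
P[2]: D(K, 0x9) = 0x8.
P[3]: D(K, 0x2) = 0x5.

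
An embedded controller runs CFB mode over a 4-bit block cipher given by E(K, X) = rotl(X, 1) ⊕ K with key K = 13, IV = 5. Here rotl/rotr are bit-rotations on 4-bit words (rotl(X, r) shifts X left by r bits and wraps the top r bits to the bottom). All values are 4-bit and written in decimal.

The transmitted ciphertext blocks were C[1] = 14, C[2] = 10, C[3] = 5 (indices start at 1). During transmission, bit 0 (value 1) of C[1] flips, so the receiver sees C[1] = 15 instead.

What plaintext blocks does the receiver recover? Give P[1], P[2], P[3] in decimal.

P[1] = 8, P[2] = 8, P[3] = 13

CFB decryption: P_i = C_i ⊕ E(K, C_{i−1}), with C_{0} = IV.
Only C[1] changed, to 15. In CFB, a change in C_i flips the same bit in P_i and garbles P_{i+1}. Decrypting the received ciphertext:
P[1]: E(K, 5) = 7; 15 ⊕ 7 = 8.
P[2]: E(K, 15) = 2; 10 ⊕ 2 = 8.
P[3]: E(K, 10) = 8; 5 ⊕ 8 = 13.
Blocks that differ from the original plaintext: P[1], P[2].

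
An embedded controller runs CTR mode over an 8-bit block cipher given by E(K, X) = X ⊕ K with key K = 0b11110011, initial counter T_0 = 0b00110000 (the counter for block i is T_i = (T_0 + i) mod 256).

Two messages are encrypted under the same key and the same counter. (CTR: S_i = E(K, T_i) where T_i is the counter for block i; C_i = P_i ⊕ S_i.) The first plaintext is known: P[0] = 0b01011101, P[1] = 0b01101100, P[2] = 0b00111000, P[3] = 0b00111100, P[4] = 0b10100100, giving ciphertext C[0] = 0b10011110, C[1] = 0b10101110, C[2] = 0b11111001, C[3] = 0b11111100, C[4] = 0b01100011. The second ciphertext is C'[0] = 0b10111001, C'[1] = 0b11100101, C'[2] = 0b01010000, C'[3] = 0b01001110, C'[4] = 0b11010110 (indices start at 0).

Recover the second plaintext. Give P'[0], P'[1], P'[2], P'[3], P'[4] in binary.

P'[0] = 0b01111010, P'[1] = 0b00100111, P'[2] = 0b10010001, P'[3] = 0b10001110, P'[4] = 0b00010001

In CTR with a reused counter, both messages share the same keystream S_i, so C_i ⊕ C'_i = P_i ⊕ P'_i and thus P'_i = P_i ⊕ C_i ⊕ C'_i.
P'[0]: 0b01011101 ⊕ 0b10011110 ⊕ 0b10111001 = 0b01111010.
P'[1]: 0b01101100 ⊕ 0b10101110 ⊕ 0b11100101 = 0b00100111.
P'[2]: 0b00111000 ⊕ 0b11111001 ⊕ 0b01010000 = 0b10010001.
P'[3]: 0b00111100 ⊕ 0b11111100 ⊕ 0b01001110 = 0b10001110.
P'[4]: 0b10100100 ⊕ 0b01100011 ⊕ 0b11010110 = 0b00010001.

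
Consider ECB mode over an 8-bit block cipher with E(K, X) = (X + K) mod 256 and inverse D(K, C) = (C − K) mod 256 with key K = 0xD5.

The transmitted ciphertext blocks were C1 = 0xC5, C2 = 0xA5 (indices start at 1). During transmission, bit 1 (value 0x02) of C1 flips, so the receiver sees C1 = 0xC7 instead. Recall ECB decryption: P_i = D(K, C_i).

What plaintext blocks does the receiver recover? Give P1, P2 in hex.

P1 = 0xF2, P2 = 0xD0

Only C1 changed, to 0xC7. In ECB, a change in C_i affects only P_i. Decrypting the received ciphertext:
P1: D(K, 0xC7) = 0xF2.
P2: D(K, 0xA5) = 0xD0.
Blocks that differ from the original plaintext: P1.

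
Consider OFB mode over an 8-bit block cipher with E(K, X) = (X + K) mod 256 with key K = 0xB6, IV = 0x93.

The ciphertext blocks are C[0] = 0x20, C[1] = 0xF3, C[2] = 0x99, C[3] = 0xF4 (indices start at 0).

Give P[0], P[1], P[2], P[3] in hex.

OFB decryption: S_i = E(K, S_{i−1}) with S_{−1} = IV; P_i = C_i ⊕ S_i.
P[0]: S = E(K, 0x93) = 0x49; 0x20 ⊕ 0x49 = 0x69.
P[1]: S = E(K, 0x49) = 0xFF; 0xF3 ⊕ 0xFF = 0x0C.
P[2]: S = E(K, 0xFF) = 0xB5; 0x99 ⊕ 0xB5 = 0x2C.
P[3]: S = E(K, 0xB5) = 0x6B; 0xF4 ⊕ 0x6B = 0x9F.

P[0] = 0x69, P[1] = 0x0C, P[2] = 0x2C, P[3] = 0x9F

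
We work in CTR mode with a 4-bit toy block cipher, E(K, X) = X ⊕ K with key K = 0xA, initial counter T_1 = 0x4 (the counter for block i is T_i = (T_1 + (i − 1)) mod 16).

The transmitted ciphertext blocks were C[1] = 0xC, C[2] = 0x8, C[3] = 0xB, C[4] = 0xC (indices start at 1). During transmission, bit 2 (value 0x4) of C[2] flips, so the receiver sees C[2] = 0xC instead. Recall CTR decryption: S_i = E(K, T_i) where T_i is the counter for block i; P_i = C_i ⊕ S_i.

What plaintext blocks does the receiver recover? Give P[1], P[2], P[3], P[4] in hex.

Only C[2] changed, to 0xC. In CTR, a change in C_i flips the same bit in P_i only; the keystream is unaffected. Decrypting the received ciphertext:
P[1]: T = 0x4, S = E(K, T) = 0xE; 0xC ⊕ 0xE = 0x2.
P[2]: T = 0x5, S = E(K, T) = 0xF; 0xC ⊕ 0xF = 0x3.
P[3]: T = 0x6, S = E(K, T) = 0xC; 0xB ⊕ 0xC = 0x7.
P[4]: T = 0x7, S = E(K, T) = 0xD; 0xC ⊕ 0xD = 0x1.
Blocks that differ from the original plaintext: P[2].

P[1] = 0x2, P[2] = 0x3, P[3] = 0x7, P[4] = 0x1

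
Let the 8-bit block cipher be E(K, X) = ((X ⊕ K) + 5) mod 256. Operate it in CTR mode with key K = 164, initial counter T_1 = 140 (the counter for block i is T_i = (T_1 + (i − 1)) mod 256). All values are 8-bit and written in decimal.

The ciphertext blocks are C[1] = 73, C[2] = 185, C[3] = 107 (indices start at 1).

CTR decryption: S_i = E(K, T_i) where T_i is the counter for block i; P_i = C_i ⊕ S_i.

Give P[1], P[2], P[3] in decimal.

P[1]: T = 140, S = E(K, T) = 45; 73 ⊕ 45 = 100.
P[2]: T = 141, S = E(K, T) = 46; 185 ⊕ 46 = 151.
P[3]: T = 142, S = E(K, T) = 47; 107 ⊕ 47 = 68.

P[1] = 100, P[2] = 151, P[3] = 68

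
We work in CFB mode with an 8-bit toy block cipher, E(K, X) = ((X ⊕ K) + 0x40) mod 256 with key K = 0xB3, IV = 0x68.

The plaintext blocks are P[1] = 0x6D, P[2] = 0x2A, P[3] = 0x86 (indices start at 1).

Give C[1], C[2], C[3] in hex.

CFB encryption: C_i = P_i ⊕ E(K, C_{i−1}), with C_{0} = IV.
C[1]: E(K, 0x68) = 0x1B; 0x6D ⊕ 0x1B = 0x76.
C[2]: E(K, 0x76) = 0x05; 0x2A ⊕ 0x05 = 0x2F.
C[3]: E(K, 0x2F) = 0xDC; 0x86 ⊕ 0xDC = 0x5A.

C[1] = 0x76, C[2] = 0x2F, C[3] = 0x5A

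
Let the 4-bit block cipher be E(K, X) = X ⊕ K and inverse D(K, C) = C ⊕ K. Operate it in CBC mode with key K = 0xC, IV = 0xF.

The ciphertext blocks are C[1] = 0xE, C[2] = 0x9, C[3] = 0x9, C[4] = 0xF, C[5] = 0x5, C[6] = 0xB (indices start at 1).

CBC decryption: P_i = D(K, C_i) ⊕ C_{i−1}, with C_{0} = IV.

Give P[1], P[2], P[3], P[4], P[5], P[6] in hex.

P[1]: D(K, 0xE) = 0x2; 0x2 ⊕ 0xF = 0xD.
P[2]: D(K, 0x9) = 0x5; 0x5 ⊕ 0xE = 0xB.
P[3]: D(K, 0x9) = 0x5; 0x5 ⊕ 0x9 = 0xC.
P[4]: D(K, 0xF) = 0x3; 0x3 ⊕ 0x9 = 0xA.
P[5]: D(K, 0x5) = 0x9; 0x9 ⊕ 0xF = 0x6.
P[6]: D(K, 0xB) = 0x7; 0x7 ⊕ 0x5 = 0x2.

P[1] = 0xD, P[2] = 0xB, P[3] = 0xC, P[4] = 0xA, P[5] = 0x6, P[6] = 0x2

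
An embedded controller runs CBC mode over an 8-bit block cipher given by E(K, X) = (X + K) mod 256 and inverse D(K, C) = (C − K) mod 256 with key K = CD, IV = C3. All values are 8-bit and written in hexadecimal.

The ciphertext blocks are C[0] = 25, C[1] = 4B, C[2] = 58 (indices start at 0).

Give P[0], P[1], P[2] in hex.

CBC decryption: P_i = D(K, C_i) ⊕ C_{i−1}, with C_{−1} = IV.
P[0]: D(K, 25) = 58; 58 ⊕ C3 = 9B.
P[1]: D(K, 4B) = 7E; 7E ⊕ 25 = 5B.
P[2]: D(K, 58) = 8B; 8B ⊕ 4B = C0.

P[0] = 9B, P[1] = 5B, P[2] = C0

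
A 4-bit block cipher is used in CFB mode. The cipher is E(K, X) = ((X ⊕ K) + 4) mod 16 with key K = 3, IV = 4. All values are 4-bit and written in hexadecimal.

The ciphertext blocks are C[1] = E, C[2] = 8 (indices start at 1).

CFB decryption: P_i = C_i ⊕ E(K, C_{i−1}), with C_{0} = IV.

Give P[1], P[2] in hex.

P[1]: E(K, 4) = B; E ⊕ B = 5.
P[2]: E(K, E) = 1; 8 ⊕ 1 = 9.

P[1] = 5, P[2] = 9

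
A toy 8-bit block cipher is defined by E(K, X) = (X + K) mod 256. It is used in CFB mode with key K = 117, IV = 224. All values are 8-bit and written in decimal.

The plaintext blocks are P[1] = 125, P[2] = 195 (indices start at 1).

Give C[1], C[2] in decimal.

C[1] = 40, C[2] = 94

CFB encryption: C_i = P_i ⊕ E(K, C_{i−1}), with C_{0} = IV.
C[1]: E(K, 224) = 85; 125 ⊕ 85 = 40.
C[2]: E(K, 40) = 157; 195 ⊕ 157 = 94.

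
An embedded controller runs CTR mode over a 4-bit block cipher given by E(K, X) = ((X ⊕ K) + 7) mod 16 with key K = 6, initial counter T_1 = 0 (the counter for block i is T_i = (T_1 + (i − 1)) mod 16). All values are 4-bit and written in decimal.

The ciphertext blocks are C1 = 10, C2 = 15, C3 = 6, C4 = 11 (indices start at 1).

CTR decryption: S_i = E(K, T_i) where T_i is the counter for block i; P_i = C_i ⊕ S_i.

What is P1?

P1 = 7

P1: T = 0, S = E(K, T) = 13; 10 ⊕ 13 = 7.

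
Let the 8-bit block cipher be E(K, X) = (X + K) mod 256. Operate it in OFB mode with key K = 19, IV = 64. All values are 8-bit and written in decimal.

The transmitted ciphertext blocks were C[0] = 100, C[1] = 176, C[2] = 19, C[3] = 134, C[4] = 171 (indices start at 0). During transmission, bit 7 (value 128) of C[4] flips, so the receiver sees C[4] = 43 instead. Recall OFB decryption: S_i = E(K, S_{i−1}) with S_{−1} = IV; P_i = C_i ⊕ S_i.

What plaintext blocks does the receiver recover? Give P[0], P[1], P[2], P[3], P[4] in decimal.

P[0] = 55, P[1] = 214, P[2] = 106, P[3] = 10, P[4] = 180

Only C[4] changed, to 43. In OFB, a change in C_i flips the same bit in P_i only; the keystream is unaffected. Decrypting the received ciphertext:
P[0]: S = E(K, 64) = 83; 100 ⊕ 83 = 55.
P[1]: S = E(K, 83) = 102; 176 ⊕ 102 = 214.
P[2]: S = E(K, 102) = 121; 19 ⊕ 121 = 106.
P[3]: S = E(K, 121) = 140; 134 ⊕ 140 = 10.
P[4]: S = E(K, 140) = 159; 43 ⊕ 159 = 180.
Blocks that differ from the original plaintext: P[4].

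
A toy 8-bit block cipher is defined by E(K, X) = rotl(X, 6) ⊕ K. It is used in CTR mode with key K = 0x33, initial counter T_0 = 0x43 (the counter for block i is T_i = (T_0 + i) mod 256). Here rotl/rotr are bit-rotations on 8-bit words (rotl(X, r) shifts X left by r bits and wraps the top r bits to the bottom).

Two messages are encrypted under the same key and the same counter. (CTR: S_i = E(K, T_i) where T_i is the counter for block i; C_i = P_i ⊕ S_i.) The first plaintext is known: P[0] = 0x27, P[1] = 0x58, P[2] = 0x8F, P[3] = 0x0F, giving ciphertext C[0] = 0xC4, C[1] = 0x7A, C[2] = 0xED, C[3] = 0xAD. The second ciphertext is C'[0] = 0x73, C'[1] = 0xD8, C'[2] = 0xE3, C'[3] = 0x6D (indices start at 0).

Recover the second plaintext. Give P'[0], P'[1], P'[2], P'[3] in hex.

P'[0] = 0x90, P'[1] = 0xFA, P'[2] = 0x81, P'[3] = 0xCF

In CTR with a reused counter, both messages share the same keystream S_i, so C_i ⊕ C'_i = P_i ⊕ P'_i and thus P'_i = P_i ⊕ C_i ⊕ C'_i.
P'[0]: 0x27 ⊕ 0xC4 ⊕ 0x73 = 0x90.
P'[1]: 0x58 ⊕ 0x7A ⊕ 0xD8 = 0xFA.
P'[2]: 0x8F ⊕ 0xED ⊕ 0xE3 = 0x81.
P'[3]: 0x0F ⊕ 0xAD ⊕ 0x6D = 0xCF.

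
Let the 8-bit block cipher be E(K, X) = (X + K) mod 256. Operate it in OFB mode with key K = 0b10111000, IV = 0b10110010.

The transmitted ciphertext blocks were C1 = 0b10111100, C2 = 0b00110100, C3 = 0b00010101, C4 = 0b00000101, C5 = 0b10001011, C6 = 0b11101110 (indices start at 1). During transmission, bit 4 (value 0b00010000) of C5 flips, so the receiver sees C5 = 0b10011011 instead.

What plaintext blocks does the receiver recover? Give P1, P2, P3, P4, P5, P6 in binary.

P1 = 0b11010110, P2 = 0b00010110, P3 = 0b11001111, P4 = 0b10010111, P5 = 0b11010001, P6 = 0b11101100

OFB decryption: S_i = E(K, S_{i−1}) with S_{0} = IV; P_i = C_i ⊕ S_i.
Only C5 changed, to 0b10011011. In OFB, a change in C_i flips the same bit in P_i only; the keystream is unaffected. Decrypting the received ciphertext:
P1: S = E(K, 0b10110010) = 0b01101010; 0b10111100 ⊕ 0b01101010 = 0b11010110.
P2: S = E(K, 0b01101010) = 0b00100010; 0b00110100 ⊕ 0b00100010 = 0b00010110.
P3: S = E(K, 0b00100010) = 0b11011010; 0b00010101 ⊕ 0b11011010 = 0b11001111.
P4: S = E(K, 0b11011010) = 0b10010010; 0b00000101 ⊕ 0b10010010 = 0b10010111.
P5: S = E(K, 0b10010010) = 0b01001010; 0b10011011 ⊕ 0b01001010 = 0b11010001.
P6: S = E(K, 0b01001010) = 0b00000010; 0b11101110 ⊕ 0b00000010 = 0b11101100.
Blocks that differ from the original plaintext: P5.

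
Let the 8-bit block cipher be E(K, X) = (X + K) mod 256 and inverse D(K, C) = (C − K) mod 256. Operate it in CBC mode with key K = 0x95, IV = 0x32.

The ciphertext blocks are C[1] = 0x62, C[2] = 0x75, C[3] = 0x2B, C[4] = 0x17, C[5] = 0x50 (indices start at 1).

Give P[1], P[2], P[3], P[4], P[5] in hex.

CBC decryption: P_i = D(K, C_i) ⊕ C_{i−1}, with C_{0} = IV.
P[1]: D(K, 0x62) = 0xCD; 0xCD ⊕ 0x32 = 0xFF.
P[2]: D(K, 0x75) = 0xE0; 0xE0 ⊕ 0x62 = 0x82.
P[3]: D(K, 0x2B) = 0x96; 0x96 ⊕ 0x75 = 0xE3.
P[4]: D(K, 0x17) = 0x82; 0x82 ⊕ 0x2B = 0xA9.
P[5]: D(K, 0x50) = 0xBB; 0xBB ⊕ 0x17 = 0xAC.

P[1] = 0xFF, P[2] = 0x82, P[3] = 0xE3, P[4] = 0xA9, P[5] = 0xAC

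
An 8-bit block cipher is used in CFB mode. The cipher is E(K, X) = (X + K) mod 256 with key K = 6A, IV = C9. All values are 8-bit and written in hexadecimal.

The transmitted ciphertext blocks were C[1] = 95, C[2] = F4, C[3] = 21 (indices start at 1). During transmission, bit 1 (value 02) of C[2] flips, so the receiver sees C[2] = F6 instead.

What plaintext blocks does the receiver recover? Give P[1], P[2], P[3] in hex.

CFB decryption: P_i = C_i ⊕ E(K, C_{i−1}), with C_{0} = IV.
Only C[2] changed, to F6. In CFB, a change in C_i flips the same bit in P_i and garbles P_{i+1}. Decrypting the received ciphertext:
P[1]: E(K, C9) = 33; 95 ⊕ 33 = A6.
P[2]: E(K, 95) = FF; F6 ⊕ FF = 09.
P[3]: E(K, F6) = 60; 21 ⊕ 60 = 41.
Blocks that differ from the original plaintext: P[2], P[3].

P[1] = A6, P[2] = 09, P[3] = 41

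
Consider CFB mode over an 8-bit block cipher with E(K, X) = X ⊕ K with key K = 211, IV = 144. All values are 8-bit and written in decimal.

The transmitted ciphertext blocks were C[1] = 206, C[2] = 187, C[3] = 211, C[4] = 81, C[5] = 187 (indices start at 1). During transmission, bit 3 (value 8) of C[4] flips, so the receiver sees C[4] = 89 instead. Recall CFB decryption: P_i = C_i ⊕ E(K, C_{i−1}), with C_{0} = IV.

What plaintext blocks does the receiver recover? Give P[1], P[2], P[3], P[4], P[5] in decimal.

Only C[4] changed, to 89. In CFB, a change in C_i flips the same bit in P_i and garbles P_{i+1}. Decrypting the received ciphertext:
P[1]: E(K, 144) = 67; 206 ⊕ 67 = 141.
P[2]: E(K, 206) = 29; 187 ⊕ 29 = 166.
P[3]: E(K, 187) = 104; 211 ⊕ 104 = 187.
P[4]: E(K, 211) = 0; 89 ⊕ 0 = 89.
P[5]: E(K, 89) = 138; 187 ⊕ 138 = 49.
Blocks that differ from the original plaintext: P[4], P[5].

P[1] = 141, P[2] = 166, P[3] = 187, P[4] = 89, P[5] = 49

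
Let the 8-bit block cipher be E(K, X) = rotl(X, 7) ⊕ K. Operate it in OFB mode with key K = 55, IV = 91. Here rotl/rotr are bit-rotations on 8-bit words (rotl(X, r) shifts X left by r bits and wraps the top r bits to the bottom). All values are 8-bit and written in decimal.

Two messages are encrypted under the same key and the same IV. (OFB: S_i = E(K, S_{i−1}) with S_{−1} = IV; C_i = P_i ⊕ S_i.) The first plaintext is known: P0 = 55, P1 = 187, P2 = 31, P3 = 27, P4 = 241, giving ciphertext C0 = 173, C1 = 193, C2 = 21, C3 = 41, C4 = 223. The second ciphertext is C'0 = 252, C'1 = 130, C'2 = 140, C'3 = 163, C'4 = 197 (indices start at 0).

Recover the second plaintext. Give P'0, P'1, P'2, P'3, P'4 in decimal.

In OFB with a reused IV, both messages share the same keystream S_i, so C_i ⊕ C'_i = P_i ⊕ P'_i and thus P'_i = P_i ⊕ C_i ⊕ C'_i.
P'0: 55 ⊕ 173 ⊕ 252 = 102.
P'1: 187 ⊕ 193 ⊕ 130 = 248.
P'2: 31 ⊕ 21 ⊕ 140 = 134.
P'3: 27 ⊕ 41 ⊕ 163 = 145.
P'4: 241 ⊕ 223 ⊕ 197 = 235.

P'0 = 102, P'1 = 248, P'2 = 134, P'3 = 145, P'4 = 235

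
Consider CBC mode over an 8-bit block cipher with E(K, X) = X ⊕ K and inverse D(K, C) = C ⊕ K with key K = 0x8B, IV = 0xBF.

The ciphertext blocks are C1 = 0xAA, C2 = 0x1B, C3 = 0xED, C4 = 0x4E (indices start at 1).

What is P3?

P3 = 0x7D

CBC decryption: P_i = D(K, C_i) ⊕ C_{i−1}, with C_{0} = IV.
P3: D(K, 0xED) = 0x66; 0x66 ⊕ 0x1B = 0x7D.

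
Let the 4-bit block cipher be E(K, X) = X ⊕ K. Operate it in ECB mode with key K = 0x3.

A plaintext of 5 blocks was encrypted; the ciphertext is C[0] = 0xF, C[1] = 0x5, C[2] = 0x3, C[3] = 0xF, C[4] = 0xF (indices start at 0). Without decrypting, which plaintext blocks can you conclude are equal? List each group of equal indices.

P[0] = P[3] = P[4]

ECB encrypts each block independently with the same key, so equal ciphertext blocks imply equal plaintext blocks.
C[0] = C[3] = C[4] = 0xF, so P[0] = P[3] = P[4].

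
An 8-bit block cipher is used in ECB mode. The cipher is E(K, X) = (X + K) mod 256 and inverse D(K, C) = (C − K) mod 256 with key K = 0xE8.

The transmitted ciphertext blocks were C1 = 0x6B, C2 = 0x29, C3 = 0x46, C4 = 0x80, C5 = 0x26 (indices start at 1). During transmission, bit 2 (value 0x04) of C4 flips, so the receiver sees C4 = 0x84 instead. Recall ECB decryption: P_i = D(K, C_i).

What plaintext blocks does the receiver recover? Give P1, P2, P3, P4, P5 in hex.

P1 = 0x83, P2 = 0x41, P3 = 0x5E, P4 = 0x9C, P5 = 0x3E

Only C4 changed, to 0x84. In ECB, a change in C_i affects only P_i. Decrypting the received ciphertext:
P1: D(K, 0x6B) = 0x83.
P2: D(K, 0x29) = 0x41.
P3: D(K, 0x46) = 0x5E.
P4: D(K, 0x84) = 0x9C.
P5: D(K, 0x26) = 0x3E.
Blocks that differ from the original plaintext: P4.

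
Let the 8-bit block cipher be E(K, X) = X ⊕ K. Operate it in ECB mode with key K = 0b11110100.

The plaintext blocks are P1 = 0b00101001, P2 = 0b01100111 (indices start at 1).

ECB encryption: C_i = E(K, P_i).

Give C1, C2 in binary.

C1: E(K, 0b00101001) = 0b11011101.
C2: E(K, 0b01100111) = 0b10010011.

C1 = 0b11011101, C2 = 0b10010011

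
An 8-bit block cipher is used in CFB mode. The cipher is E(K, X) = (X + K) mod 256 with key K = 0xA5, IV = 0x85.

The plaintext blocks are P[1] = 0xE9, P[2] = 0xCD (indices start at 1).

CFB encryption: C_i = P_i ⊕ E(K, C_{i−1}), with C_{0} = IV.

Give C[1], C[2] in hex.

C[1] = 0xC3, C[2] = 0xA5

C[1]: E(K, 0x85) = 0x2A; 0xE9 ⊕ 0x2A = 0xC3.
C[2]: E(K, 0xC3) = 0x68; 0xCD ⊕ 0x68 = 0xA5.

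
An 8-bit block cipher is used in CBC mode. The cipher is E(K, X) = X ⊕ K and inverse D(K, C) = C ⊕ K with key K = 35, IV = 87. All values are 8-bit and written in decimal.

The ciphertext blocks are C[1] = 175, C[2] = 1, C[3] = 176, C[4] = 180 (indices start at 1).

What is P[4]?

P[4] = 39

CBC decryption: P_i = D(K, C_i) ⊕ C_{i−1}, with C_{0} = IV.
P[4]: D(K, 180) = 151; 151 ⊕ 176 = 39.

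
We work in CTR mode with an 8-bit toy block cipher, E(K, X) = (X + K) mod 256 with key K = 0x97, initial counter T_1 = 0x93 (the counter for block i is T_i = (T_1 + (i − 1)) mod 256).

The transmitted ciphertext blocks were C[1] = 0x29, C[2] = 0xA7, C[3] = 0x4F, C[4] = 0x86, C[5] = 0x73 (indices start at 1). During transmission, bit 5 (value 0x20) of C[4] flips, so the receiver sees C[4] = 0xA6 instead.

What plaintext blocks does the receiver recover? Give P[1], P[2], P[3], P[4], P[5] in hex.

CTR decryption: S_i = E(K, T_i) where T_i is the counter for block i; P_i = C_i ⊕ S_i.
Only C[4] changed, to 0xA6. In CTR, a change in C_i flips the same bit in P_i only; the keystream is unaffected. Decrypting the received ciphertext:
P[1]: T = 0x93, S = E(K, T) = 0x2A; 0x29 ⊕ 0x2A = 0x03.
P[2]: T = 0x94, S = E(K, T) = 0x2B; 0xA7 ⊕ 0x2B = 0x8C.
P[3]: T = 0x95, S = E(K, T) = 0x2C; 0x4F ⊕ 0x2C = 0x63.
P[4]: T = 0x96, S = E(K, T) = 0x2D; 0xA6 ⊕ 0x2D = 0x8B.
P[5]: T = 0x97, S = E(K, T) = 0x2E; 0x73 ⊕ 0x2E = 0x5D.
Blocks that differ from the original plaintext: P[4].

P[1] = 0x03, P[2] = 0x8C, P[3] = 0x63, P[4] = 0x8B, P[5] = 0x5D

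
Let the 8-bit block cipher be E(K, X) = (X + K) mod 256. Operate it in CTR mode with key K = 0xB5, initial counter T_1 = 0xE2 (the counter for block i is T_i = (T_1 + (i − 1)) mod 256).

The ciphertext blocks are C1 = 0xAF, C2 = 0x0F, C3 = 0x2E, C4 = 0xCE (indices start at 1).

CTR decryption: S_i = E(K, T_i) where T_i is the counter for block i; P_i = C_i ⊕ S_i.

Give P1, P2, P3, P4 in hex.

P1: T = 0xE2, S = E(K, T) = 0x97; 0xAF ⊕ 0x97 = 0x38.
P2: T = 0xE3, S = E(K, T) = 0x98; 0x0F ⊕ 0x98 = 0x97.
P3: T = 0xE4, S = E(K, T) = 0x99; 0x2E ⊕ 0x99 = 0xB7.
P4: T = 0xE5, S = E(K, T) = 0x9A; 0xCE ⊕ 0x9A = 0x54.

P1 = 0x38, P2 = 0x97, P3 = 0xB7, P4 = 0x54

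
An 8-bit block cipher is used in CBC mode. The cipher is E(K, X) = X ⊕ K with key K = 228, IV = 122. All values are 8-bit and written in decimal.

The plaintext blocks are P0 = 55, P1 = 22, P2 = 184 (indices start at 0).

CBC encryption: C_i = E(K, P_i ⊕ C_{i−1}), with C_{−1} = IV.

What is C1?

C0: P0 ⊕ 122 = 77; E(K, 77) = 169.
C1: P1 ⊕ 169 = 191; E(K, 191) = 91.

C1 = 91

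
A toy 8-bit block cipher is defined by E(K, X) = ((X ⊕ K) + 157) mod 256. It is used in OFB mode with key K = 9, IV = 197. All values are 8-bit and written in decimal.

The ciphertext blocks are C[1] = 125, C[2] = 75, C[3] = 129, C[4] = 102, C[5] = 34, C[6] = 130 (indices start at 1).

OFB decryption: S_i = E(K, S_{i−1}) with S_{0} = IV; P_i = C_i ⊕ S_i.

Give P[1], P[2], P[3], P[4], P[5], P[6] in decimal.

P[1]: S = E(K, 197) = 105; 125 ⊕ 105 = 20.
P[2]: S = E(K, 105) = 253; 75 ⊕ 253 = 182.
P[3]: S = E(K, 253) = 145; 129 ⊕ 145 = 16.
P[4]: S = E(K, 145) = 53; 102 ⊕ 53 = 83.
P[5]: S = E(K, 53) = 217; 34 ⊕ 217 = 251.
P[6]: S = E(K, 217) = 109; 130 ⊕ 109 = 239.

P[1] = 20, P[2] = 182, P[3] = 16, P[4] = 83, P[5] = 251, P[6] = 239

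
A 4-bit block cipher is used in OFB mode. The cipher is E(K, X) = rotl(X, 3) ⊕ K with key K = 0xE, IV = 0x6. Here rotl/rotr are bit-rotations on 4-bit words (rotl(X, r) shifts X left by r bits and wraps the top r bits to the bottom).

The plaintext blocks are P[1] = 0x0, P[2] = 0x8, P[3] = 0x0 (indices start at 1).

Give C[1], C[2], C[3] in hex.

C[1] = 0xD, C[2] = 0x8, C[3] = 0xE

OFB encryption: S_i = E(K, S_{i−1}) with S_{0} = IV; C_i = P_i ⊕ S_i.
C[1]: S = E(K, 0x6) = 0xD; 0x0 ⊕ 0xD = 0xD.
C[2]: S = E(K, 0xD) = 0x0; 0x8 ⊕ 0x0 = 0x8.
C[3]: S = E(K, 0x0) = 0xE; 0x0 ⊕ 0xE = 0xE.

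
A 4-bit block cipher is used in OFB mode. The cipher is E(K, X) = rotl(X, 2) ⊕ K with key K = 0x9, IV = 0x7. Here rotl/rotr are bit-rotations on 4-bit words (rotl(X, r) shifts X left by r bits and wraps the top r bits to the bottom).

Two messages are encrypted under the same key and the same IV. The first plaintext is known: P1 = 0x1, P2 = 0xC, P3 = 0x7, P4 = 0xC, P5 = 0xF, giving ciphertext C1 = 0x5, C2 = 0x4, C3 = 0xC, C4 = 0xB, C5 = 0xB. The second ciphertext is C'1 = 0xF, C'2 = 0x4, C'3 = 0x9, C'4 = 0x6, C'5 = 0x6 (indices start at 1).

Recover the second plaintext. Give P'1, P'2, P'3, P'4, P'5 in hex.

In OFB with a reused IV, both messages share the same keystream S_i, so C_i ⊕ C'_i = P_i ⊕ P'_i and thus P'_i = P_i ⊕ C_i ⊕ C'_i.
P'1: 0x1 ⊕ 0x5 ⊕ 0xF = 0xB.
P'2: 0xC ⊕ 0x4 ⊕ 0x4 = 0xC.
P'3: 0x7 ⊕ 0xC ⊕ 0x9 = 0x2.
P'4: 0xC ⊕ 0xB ⊕ 0x6 = 0x1.
P'5: 0xF ⊕ 0xB ⊕ 0x6 = 0x2.

P'1 = 0xB, P'2 = 0xC, P'3 = 0x2, P'4 = 0x1, P'5 = 0x2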